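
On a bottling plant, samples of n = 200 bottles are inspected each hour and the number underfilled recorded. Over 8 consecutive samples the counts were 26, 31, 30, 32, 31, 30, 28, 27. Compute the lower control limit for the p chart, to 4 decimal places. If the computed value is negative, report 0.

p̄ = Σdᵢ / (k·n) = 235 / (8 × 200) = 0.14688
LCL = p̄ − 3·√(p̄(1−p̄)/n) = 0.14688 − 3 × 0.02503 = 0.07178

0.0718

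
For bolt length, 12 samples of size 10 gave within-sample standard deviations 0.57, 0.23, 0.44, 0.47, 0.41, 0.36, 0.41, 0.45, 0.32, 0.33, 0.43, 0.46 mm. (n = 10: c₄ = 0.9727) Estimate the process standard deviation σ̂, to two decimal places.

0.42

s̄ = (0.57 + 0.23 + 0.44 + 0.47 + 0.41 + 0.36 + 0.41 + 0.45 + 0.32 + 0.33 + 0.43 + 0.46) / 12 = 0.4067
σ̂ = s̄ / c₄ = 0.4067 / 0.9727 = 0.4181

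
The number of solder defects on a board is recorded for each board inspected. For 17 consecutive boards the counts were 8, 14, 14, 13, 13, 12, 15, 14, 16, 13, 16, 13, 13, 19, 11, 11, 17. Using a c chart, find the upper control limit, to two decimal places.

c̄ = (8 + 14 + 14 + 13 + 13 + 12 + 15 + 14 + 16 + 13 + 16 + 13 + 13 + 19 + 11 + 11 + 17) / 17 = 232 / 17 = 13.6471
UCL = c̄ + 3√c̄ = 13.6471 + 3 × √13.6471 = 13.6471 + 3 × 3.6942 = 24.7296

24.73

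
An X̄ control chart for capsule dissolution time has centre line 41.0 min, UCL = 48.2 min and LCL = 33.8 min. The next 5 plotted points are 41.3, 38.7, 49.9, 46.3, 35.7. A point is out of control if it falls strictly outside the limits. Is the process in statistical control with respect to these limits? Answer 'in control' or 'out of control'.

Compare each point to [33.8, 48.2]: sample 3 = 49.9 > UCL.

out of control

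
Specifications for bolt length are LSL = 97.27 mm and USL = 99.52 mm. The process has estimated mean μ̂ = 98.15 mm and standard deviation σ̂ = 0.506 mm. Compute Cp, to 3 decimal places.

Cp = (USL − LSL) / (6σ̂) = (99.52 − 97.27) / (6 × 0.506) = 2.2500 / 3.0360 = 0.7411

0.741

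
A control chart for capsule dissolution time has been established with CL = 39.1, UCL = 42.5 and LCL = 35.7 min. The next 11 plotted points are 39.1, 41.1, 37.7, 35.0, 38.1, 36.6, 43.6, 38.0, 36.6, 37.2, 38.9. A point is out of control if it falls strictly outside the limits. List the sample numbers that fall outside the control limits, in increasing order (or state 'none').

4, 7

Compare each point to [35.7, 42.5]: sample 4 = 35.0 < LCL; sample 7 = 43.6 > UCL.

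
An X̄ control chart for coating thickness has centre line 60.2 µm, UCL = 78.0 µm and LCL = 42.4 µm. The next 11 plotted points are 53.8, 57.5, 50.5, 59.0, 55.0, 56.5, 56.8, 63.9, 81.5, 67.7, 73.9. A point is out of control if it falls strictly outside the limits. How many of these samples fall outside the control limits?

Compare each point to [42.4, 78.0]: sample 9 = 81.5 > UCL.

1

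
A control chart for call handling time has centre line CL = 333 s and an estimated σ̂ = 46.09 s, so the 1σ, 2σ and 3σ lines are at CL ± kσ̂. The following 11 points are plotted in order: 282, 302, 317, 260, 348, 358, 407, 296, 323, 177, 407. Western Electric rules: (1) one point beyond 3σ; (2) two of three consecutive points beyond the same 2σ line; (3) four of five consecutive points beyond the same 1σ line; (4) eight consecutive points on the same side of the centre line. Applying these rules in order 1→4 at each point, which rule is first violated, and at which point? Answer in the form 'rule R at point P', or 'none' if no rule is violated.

rule 1 at point 10

Zone of each point (C = within 1σ̂, B = 1σ̂–2σ̂, A = 2σ̂–3σ̂, * = beyond 3σ̂; sign = side of CL): 1:-B, 2:-C, 3:-C, 4:-B, 5:+C, 6:+C, 7:+B, 8:-C, 9:-C, 10:-*, 11:+B
Rule 1 (one point beyond the 3σ limits) is satisfied at point 10.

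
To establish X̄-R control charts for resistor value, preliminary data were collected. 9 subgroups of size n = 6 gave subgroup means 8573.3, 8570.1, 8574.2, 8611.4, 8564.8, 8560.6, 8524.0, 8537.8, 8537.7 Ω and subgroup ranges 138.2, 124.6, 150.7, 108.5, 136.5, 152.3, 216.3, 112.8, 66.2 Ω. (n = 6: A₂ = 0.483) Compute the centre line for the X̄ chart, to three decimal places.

X̄̄ = (8573.3 + 8570.1 + 8574.2 + 8611.4 + 8564.8 + 8560.6 + 8524.0 + 8537.8 + 8537.7) / 9 = 77053.9000 / 9 = 8561.5444
CL = X̄̄ = 8561.5444

8561.544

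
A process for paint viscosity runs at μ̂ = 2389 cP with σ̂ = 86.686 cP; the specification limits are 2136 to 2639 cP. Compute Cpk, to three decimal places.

0.961

Cpu = (USL − μ̂) / (3σ̂) = (2639 − 2389) / (3 × 86.686) = 0.9613; Cpl = (μ̂ − LSL) / (3σ̂) = (2389 − 2136) / (3 × 86.686) = 0.9729; Cpk = min(Cpu, Cpl) = 0.9613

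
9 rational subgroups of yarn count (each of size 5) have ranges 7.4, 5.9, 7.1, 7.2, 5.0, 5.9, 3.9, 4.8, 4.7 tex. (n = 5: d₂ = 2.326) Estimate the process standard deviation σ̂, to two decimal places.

2.48

R̄ = (7.4 + 5.9 + 7.1 + 7.2 + 5.0 + 5.9 + 3.9 + 4.8 + 4.7) / 9 = 5.7667
σ̂ = R̄ / d₂ = 5.7667 / 2.326 = 2.4792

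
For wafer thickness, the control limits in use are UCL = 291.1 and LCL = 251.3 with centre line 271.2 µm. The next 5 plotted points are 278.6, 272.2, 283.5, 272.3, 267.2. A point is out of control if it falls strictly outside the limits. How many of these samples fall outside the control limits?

0

All 5 points lie within [251.3, 291.1].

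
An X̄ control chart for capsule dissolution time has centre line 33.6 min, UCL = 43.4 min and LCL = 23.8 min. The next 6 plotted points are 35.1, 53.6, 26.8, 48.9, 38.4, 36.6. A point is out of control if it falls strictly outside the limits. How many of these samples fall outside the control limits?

Compare each point to [23.8, 43.4]: sample 2 = 53.6 > UCL; sample 4 = 48.9 > UCL.

2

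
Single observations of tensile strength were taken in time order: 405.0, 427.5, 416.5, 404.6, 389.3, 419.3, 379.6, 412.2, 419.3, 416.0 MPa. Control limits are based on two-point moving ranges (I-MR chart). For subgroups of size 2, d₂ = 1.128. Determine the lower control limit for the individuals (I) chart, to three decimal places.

357.689

X̄ = (405.0 + 427.5 + 416.5 + 404.6 + 389.3 + 419.3 + 379.6 + 412.2 + 419.3 + 416.0) / 10 = 408.9300
Moving ranges: 22.5, 11.0, 11.9, 15.3, 30.0, 39.7, 32.6, 7.1, 3.3; M̄R̄ = 173.4000 / 9 = 19.2667
LCL = X̄ − 3·M̄R̄/d₂ = 408.9300 − 3 × 19.2667 / 1.128 = 357.6889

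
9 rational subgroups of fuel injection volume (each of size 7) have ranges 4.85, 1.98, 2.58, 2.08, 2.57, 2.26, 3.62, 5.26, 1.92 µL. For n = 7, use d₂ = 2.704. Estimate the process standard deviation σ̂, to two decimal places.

1.11

R̄ = (4.85 + 1.98 + 2.58 + 2.08 + 2.57 + 2.26 + 3.62 + 5.26 + 1.92) / 9 = 3.0133
σ̂ = R̄ / d₂ = 3.0133 / 2.704 = 1.1144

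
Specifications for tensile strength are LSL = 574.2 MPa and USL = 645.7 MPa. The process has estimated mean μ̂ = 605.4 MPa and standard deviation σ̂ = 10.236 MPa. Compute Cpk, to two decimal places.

Cpu = (USL − μ̂) / (3σ̂) = (645.7 − 605.4) / (3 × 10.236) = 1.3124; Cpl = (μ̂ − LSL) / (3σ̂) = (605.4 − 574.2) / (3 × 10.236) = 1.0160; Cpk = min(Cpu, Cpl) = 1.0160

1.02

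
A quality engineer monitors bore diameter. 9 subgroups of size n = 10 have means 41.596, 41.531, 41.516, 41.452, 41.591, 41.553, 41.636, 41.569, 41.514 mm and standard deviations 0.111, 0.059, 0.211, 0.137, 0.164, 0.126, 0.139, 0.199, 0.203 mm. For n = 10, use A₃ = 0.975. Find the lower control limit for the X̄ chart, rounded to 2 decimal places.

X̄̄ = (41.596 + 41.531 + 41.516 + 41.452 + 41.591 + 41.553 + 41.636 + 41.569 + 41.514) / 9 = 41.5509
s̄ = (0.111 + 0.059 + 0.211 + 0.137 + 0.164 + 0.126 + 0.139 + 0.199 + 0.203) / 9 = 0.1499
LCL = X̄̄ − A₃·s̄ = 41.5509 − 0.975 × 0.1499 = 41.4047

41.40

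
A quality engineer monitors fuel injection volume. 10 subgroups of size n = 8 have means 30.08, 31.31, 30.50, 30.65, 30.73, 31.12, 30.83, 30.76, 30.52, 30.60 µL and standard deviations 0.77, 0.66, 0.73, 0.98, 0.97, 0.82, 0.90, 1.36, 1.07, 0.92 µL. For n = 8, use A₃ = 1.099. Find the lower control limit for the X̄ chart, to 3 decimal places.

X̄̄ = (30.08 + 31.31 + 30.50 + 30.65 + 30.73 + 31.12 + 30.83 + 30.76 + 30.52 + 30.60) / 10 = 30.7100
s̄ = (0.77 + 0.66 + 0.73 + 0.98 + 0.97 + 0.82 + 0.90 + 1.36 + 1.07 + 0.92) / 10 = 0.9180
LCL = X̄̄ − A₃·s̄ = 30.7100 − 1.099 × 0.9180 = 29.7011

29.701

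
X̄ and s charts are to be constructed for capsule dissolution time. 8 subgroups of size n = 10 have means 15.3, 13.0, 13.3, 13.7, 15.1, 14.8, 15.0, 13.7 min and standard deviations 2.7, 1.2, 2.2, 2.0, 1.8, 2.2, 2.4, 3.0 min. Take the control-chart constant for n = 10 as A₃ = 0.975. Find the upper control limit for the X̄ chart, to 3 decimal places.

X̄̄ = (15.3 + 13.0 + 13.3 + 13.7 + 15.1 + 14.8 + 15.0 + 13.7) / 8 = 14.2375
s̄ = (2.7 + 1.2 + 2.2 + 2.0 + 1.8 + 2.2 + 2.4 + 3.0) / 8 = 2.1875
UCL = X̄̄ + A₃·s̄ = 14.2375 + 0.975 × 2.1875 = 16.3703

16.370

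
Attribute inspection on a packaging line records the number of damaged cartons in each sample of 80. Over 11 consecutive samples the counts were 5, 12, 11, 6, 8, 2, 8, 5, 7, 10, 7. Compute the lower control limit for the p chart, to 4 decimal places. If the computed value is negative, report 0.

p̄ = Σdᵢ / (k·n) = 81 / (11 × 80) = 0.09205
LCL = p̄ − 3·√(p̄(1−p̄)/n) = 0.09205 − 3 × 0.03232 = -0.00492 → 0 (negative, so LCL = 0)

0.0000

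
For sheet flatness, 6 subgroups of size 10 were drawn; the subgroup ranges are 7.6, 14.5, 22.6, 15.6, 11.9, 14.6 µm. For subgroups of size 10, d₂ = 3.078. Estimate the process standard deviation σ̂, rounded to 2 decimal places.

R̄ = (7.6 + 14.5 + 22.6 + 15.6 + 11.9 + 14.6) / 6 = 14.4667
σ̂ = R̄ / d₂ = 14.4667 / 3.078 = 4.7000

4.70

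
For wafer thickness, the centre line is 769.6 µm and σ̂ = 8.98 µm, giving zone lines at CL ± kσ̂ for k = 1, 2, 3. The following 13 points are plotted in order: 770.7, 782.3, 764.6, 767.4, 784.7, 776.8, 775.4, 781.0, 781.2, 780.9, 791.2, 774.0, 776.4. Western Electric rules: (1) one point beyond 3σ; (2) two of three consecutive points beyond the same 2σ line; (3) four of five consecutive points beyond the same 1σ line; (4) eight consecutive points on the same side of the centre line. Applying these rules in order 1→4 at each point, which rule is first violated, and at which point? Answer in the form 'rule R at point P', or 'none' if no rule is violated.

rule 3 at point 11

Zone of each point (C = within 1σ̂, B = 1σ̂–2σ̂, A = 2σ̂–3σ̂, * = beyond 3σ̂; sign = side of CL): 1:+C, 2:+B, 3:-C, 4:-C, 5:+B, 6:+C, 7:+C, 8:+B, 9:+B, 10:+B, 11:+A, 12:+C, 13:+C
Rule 3 (four of five consecutive points beyond the same 1σ limit) is satisfied at point 11.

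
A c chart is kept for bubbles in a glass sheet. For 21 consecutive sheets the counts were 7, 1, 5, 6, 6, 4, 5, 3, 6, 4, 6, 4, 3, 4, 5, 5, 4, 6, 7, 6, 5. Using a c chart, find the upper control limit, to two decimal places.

11.47

c̄ = (7 + 1 + 5 + 6 + 6 + 4 + 5 + 3 + 6 + 4 + 6 + 4 + 3 + 4 + 5 + 5 + 4 + 6 + 7 + 6 + 5) / 21 = 102 / 21 = 4.8571
UCL = c̄ + 3√c̄ = 4.8571 + 3 × √4.8571 = 4.8571 + 3 × 2.2039 = 11.4688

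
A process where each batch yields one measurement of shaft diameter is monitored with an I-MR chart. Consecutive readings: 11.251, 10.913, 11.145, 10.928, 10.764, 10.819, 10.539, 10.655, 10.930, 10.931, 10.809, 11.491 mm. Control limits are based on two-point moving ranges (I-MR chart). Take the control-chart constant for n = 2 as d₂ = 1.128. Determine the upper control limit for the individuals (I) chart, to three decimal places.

X̄ = (11.251 + 10.913 + 11.145 + 10.928 + 10.764 + 10.819 + 10.539 + 10.655 + 10.930 + 10.931 + 10.809 + 11.491) / 12 = 10.9313
Moving ranges: 0.338, 0.232, 0.217, 0.164, 0.055, 0.280, 0.116, 0.275, 0.001, 0.122, 0.682; M̄R̄ = 2.4820 / 11 = 0.2256
UCL = X̄ + 3·M̄R̄/d₂ = 10.9313 + 3 × 0.2256 / 1.128 = 11.5313

11.531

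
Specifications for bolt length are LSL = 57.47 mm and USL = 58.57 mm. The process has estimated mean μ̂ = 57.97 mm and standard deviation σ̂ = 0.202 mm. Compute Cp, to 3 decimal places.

0.908

Cp = (USL − LSL) / (6σ̂) = (58.57 − 57.47) / (6 × 0.202) = 1.1000 / 1.2120 = 0.9076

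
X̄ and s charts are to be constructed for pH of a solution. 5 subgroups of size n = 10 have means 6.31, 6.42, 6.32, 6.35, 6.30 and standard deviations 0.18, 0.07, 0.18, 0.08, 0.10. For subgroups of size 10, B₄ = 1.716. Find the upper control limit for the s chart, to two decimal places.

0.21

s̄ = (0.18 + 0.07 + 0.18 + 0.08 + 0.10) / 5 = 0.1220
UCL_s = B₄·s̄ = 1.716 × 0.1220 = 0.2094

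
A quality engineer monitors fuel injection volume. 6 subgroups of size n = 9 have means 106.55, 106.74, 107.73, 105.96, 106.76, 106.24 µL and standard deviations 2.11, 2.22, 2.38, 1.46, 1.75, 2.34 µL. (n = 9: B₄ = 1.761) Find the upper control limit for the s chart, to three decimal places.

s̄ = (2.11 + 2.22 + 2.38 + 1.46 + 1.75 + 2.34) / 6 = 2.0433
UCL_s = B₄·s̄ = 1.761 × 2.0433 = 3.5983

3.598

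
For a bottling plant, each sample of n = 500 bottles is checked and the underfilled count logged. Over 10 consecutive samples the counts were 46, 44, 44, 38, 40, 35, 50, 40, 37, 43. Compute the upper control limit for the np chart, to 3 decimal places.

60.247

p̄ = Σdᵢ / (k·n) = 417 / (10 × 500) = 0.08340
UCL = np̄ + 3·√(np̄(1−p̄)) = 41.7000 + 3 × √(41.7000×0.91660) = 41.7000 + 3 × 6.1824 = 60.2472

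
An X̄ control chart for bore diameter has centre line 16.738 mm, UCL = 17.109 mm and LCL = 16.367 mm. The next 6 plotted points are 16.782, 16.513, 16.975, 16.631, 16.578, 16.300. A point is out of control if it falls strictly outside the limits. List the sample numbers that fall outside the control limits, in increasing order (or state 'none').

6

Compare each point to [16.367, 17.109]: sample 6 = 16.300 < LCL.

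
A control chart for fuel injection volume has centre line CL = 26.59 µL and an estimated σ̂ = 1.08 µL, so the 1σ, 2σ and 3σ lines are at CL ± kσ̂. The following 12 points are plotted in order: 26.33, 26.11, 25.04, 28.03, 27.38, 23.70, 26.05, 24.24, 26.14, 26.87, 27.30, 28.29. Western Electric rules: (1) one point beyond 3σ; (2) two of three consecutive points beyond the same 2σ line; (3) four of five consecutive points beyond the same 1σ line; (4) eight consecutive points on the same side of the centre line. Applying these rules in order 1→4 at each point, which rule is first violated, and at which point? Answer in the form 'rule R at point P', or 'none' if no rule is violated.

rule 2 at point 8

Zone of each point (C = within 1σ̂, B = 1σ̂–2σ̂, A = 2σ̂–3σ̂, * = beyond 3σ̂; sign = side of CL): 1:-C, 2:-C, 3:-B, 4:+B, 5:+C, 6:-A, 7:-C, 8:-A, 9:-C, 10:+C, 11:+C, 12:+B
Rule 2 (two of three consecutive points beyond the same 2σ limit) is satisfied at point 8.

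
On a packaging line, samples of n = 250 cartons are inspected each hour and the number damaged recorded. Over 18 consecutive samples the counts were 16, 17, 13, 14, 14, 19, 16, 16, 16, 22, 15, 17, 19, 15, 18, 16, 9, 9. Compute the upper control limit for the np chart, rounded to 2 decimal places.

p̄ = Σdᵢ / (k·n) = 281 / (18 × 250) = 0.06244
UCL = np̄ + 3·√(np̄(1−p̄)) = 15.6111 + 3 × √(15.6111×0.93756) = 15.6111 + 3 × 3.8257 = 27.0883

27.09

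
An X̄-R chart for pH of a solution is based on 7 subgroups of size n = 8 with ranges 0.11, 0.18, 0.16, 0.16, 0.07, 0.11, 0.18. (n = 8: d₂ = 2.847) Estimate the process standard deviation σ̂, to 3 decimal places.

R̄ = (0.11 + 0.18 + 0.16 + 0.16 + 0.07 + 0.11 + 0.18) / 7 = 0.1386
σ̂ = R̄ / d₂ = 0.1386 / 2.847 = 0.0487

0.049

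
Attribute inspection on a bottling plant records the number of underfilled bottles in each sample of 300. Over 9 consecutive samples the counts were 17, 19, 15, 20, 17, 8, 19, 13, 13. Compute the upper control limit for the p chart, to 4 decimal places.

p̄ = Σdᵢ / (k·n) = 141 / (9 × 300) = 0.05222
UCL = p̄ + 3·√(p̄(1−p̄)/n) = 0.05222 + 3 × √(0.05222×0.94778/300) = 0.05222 + 3 × 0.01284 = 0.09076

0.0908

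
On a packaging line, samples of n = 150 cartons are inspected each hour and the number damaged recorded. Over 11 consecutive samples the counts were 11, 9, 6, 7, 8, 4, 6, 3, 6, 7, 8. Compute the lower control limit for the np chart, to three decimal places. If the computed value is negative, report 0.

p̄ = Σdᵢ / (k·n) = 75 / (11 × 150) = 0.04545
LCL = np̄ − 3·√(np̄(1−p̄)) = 6.8182 − 3 × 2.5511 = -0.8352 → 0 (negative, so LCL = 0)

0.000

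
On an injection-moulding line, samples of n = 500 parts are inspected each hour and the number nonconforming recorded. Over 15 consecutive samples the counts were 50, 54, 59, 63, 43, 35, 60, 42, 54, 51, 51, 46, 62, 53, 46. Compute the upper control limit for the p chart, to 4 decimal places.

p̄ = Σdᵢ / (k·n) = 769 / (15 × 500) = 0.10253
UCL = p̄ + 3·√(p̄(1−p̄)/n) = 0.10253 + 3 × √(0.10253×0.89747/500) = 0.10253 + 3 × 0.01357 = 0.14323

0.1432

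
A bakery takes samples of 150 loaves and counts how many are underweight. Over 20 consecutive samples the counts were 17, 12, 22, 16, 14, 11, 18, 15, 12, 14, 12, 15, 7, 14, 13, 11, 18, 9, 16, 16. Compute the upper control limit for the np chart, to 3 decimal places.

p̄ = Σdᵢ / (k·n) = 282 / (20 × 150) = 0.09400
UCL = np̄ + 3·√(np̄(1−p̄)) = 14.1000 + 3 × √(14.1000×0.90600) = 14.1000 + 3 × 3.5742 = 24.8225

24.822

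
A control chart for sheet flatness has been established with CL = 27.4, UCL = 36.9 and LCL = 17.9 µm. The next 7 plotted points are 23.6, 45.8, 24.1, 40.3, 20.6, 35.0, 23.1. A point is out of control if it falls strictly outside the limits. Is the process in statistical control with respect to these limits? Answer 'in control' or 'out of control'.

out of control

Compare each point to [17.9, 36.9]: sample 2 = 45.8 > UCL; sample 4 = 40.3 > UCL.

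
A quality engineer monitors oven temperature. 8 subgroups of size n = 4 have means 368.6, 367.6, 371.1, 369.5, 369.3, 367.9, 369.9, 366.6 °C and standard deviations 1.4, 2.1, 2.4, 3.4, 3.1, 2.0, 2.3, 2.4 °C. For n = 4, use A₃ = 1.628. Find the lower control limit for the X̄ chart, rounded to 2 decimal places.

X̄̄ = (368.6 + 367.6 + 371.1 + 369.5 + 369.3 + 367.9 + 369.9 + 366.6) / 8 = 368.8125
s̄ = (1.4 + 2.1 + 2.4 + 3.4 + 3.1 + 2.0 + 2.3 + 2.4) / 8 = 2.3875
LCL = X̄̄ − A₃·s̄ = 368.8125 − 1.628 × 2.3875 = 364.9257

364.93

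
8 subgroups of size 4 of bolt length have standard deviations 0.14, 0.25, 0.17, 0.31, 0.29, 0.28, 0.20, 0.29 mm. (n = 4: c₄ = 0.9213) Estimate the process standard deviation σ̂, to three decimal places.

s̄ = (0.14 + 0.25 + 0.17 + 0.31 + 0.29 + 0.28 + 0.20 + 0.29) / 8 = 0.2412
σ̂ = s̄ / c₄ = 0.2412 / 0.9213 = 0.2619

0.262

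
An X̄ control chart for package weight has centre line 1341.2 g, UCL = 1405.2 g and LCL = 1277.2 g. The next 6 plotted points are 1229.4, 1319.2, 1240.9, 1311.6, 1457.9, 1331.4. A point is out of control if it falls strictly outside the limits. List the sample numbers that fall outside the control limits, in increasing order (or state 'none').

1, 3, 5

Compare each point to [1277.2, 1405.2]: sample 1 = 1229.4 < LCL; sample 3 = 1240.9 < LCL; sample 5 = 1457.9 > UCL.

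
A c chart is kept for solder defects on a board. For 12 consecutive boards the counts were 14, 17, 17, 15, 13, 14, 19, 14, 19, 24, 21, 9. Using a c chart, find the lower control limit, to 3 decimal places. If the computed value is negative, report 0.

c̄ = (14 + 17 + 17 + 15 + 13 + 14 + 19 + 14 + 19 + 24 + 21 + 9) / 12 = 196 / 12 = 16.3333
LCL = c̄ − 3√c̄ = 16.3333 − 3 × 4.0415 = 4.2090

4.209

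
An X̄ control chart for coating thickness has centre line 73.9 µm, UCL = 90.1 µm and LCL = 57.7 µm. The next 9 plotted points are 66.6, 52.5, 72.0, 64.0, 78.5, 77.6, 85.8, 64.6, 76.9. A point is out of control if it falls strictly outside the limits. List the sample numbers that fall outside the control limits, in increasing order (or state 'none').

Compare each point to [57.7, 90.1]: sample 2 = 52.5 < LCL.

2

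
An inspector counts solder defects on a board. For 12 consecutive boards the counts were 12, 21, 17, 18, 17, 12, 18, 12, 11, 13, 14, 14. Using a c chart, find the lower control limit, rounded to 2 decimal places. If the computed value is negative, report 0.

c̄ = (12 + 21 + 17 + 18 + 17 + 12 + 18 + 12 + 11 + 13 + 14 + 14) / 12 = 179 / 12 = 14.9167
LCL = c̄ − 3√c̄ = 14.9167 − 3 × 3.8622 = 3.3300

3.33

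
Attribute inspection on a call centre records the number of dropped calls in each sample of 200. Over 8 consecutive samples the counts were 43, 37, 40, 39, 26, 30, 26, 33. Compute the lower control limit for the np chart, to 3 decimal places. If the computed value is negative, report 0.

18.267

p̄ = Σdᵢ / (k·n) = 274 / (8 × 200) = 0.17125
LCL = np̄ − 3·√(np̄(1−p̄)) = 34.2500 − 3 × 5.3277 = 18.2668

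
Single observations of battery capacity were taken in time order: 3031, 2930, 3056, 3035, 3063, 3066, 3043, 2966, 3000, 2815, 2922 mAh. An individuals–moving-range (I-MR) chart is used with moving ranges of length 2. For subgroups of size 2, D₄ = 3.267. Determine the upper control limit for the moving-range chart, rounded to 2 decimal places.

230.32

Moving ranges: 101, 126, 21, 28, 3, 23, 77, 34, 185, 107; M̄R̄ = 705.0000 / 10 = 70.5000
UCL_MR = D₄·M̄R̄ = 3.267 × 70.5000 = 230.3235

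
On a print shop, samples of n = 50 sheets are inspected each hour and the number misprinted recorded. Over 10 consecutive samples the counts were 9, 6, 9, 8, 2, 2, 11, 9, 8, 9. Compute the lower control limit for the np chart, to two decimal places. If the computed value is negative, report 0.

0.00

p̄ = Σdᵢ / (k·n) = 73 / (10 × 50) = 0.14600
LCL = np̄ − 3·√(np̄(1−p̄)) = 7.3000 − 3 × 2.4968 = -0.1905 → 0 (negative, so LCL = 0)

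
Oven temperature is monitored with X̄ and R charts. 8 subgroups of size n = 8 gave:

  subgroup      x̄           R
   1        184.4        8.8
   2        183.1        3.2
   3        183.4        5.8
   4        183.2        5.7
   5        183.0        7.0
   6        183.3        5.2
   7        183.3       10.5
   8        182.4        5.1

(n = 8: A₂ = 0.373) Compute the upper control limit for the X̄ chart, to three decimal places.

X̄̄ = (184.4 + 183.1 + 183.4 + 183.2 + 183.0 + 183.3 + 183.3 + 182.4) / 8 = 1466.1000 / 8 = 183.2625
R̄ = (8.8 + 3.2 + 5.8 + 5.7 + 7.0 + 5.2 + 10.5 + 5.1) / 8 = 51.3000 / 8 = 6.4125
UCL = X̄̄ + A₂·R̄ = 183.2625 + 0.373 × 6.4125 = 185.6544

185.654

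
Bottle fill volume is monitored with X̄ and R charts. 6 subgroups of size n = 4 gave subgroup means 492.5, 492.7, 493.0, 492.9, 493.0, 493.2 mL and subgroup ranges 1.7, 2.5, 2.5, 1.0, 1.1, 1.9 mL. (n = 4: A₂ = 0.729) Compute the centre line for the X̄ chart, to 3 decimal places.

X̄̄ = (492.5 + 492.7 + 493.0 + 492.9 + 493.0 + 493.2) / 6 = 2957.3000 / 6 = 492.8833
CL = X̄̄ = 492.8833

492.883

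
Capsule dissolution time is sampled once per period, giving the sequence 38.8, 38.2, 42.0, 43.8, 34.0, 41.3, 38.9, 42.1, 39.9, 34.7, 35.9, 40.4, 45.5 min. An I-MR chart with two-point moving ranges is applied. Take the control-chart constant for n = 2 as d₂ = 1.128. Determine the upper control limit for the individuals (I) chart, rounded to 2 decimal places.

X̄ = (38.8 + 38.2 + 42.0 + 43.8 + 34.0 + 41.3 + 38.9 + 42.1 + 39.9 + 34.7 + 35.9 + 40.4 + 45.5) / 13 = 39.6538
Moving ranges: 0.6, 3.8, 1.8, 9.8, 7.3, 2.4, 3.2, 2.2, 5.2, 1.2, 4.5, 5.1; M̄R̄ = 47.1000 / 12 = 3.9250
UCL = X̄ + 3·M̄R̄/d₂ = 39.6538 + 3 × 3.9250 / 1.128 = 50.0927

50.09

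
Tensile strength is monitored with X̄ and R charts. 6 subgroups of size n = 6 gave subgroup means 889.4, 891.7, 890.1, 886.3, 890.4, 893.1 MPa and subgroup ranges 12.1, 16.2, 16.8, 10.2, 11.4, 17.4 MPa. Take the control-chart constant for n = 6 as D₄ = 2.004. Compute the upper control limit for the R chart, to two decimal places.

R̄ = (12.1 + 16.2 + 16.8 + 10.2 + 11.4 + 17.4) / 6 = 84.1000 / 6 = 14.0167
UCL_R = D₄·R̄ = 2.004 × 14.0167 = 28.0894

28.09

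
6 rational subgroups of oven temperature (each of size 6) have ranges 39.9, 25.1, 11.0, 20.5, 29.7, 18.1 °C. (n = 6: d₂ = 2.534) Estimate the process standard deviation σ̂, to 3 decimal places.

9.491

R̄ = (39.9 + 25.1 + 11.0 + 20.5 + 29.7 + 18.1) / 6 = 24.0500
σ̂ = R̄ / d₂ = 24.0500 / 2.534 = 9.4909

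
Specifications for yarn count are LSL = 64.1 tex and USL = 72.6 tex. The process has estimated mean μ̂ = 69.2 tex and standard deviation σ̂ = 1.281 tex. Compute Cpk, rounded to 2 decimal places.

0.88

Cpu = (USL − μ̂) / (3σ̂) = (72.6 − 69.2) / (3 × 1.281) = 0.8847; Cpl = (μ̂ − LSL) / (3σ̂) = (69.2 − 64.1) / (3 × 1.281) = 1.3271; Cpk = min(Cpu, Cpl) = 0.8847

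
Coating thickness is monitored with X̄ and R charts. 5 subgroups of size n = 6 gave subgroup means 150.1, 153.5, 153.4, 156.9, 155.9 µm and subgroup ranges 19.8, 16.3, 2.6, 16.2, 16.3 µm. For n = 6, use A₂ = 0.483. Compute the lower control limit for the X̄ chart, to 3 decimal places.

147.082

X̄̄ = (150.1 + 153.5 + 153.4 + 156.9 + 155.9) / 5 = 769.8000 / 5 = 153.9600
R̄ = (19.8 + 16.3 + 2.6 + 16.2 + 16.3) / 5 = 71.2000 / 5 = 14.2400
LCL = X̄̄ − A₂·R̄ = 153.9600 − 0.483 × 14.2400 = 147.0821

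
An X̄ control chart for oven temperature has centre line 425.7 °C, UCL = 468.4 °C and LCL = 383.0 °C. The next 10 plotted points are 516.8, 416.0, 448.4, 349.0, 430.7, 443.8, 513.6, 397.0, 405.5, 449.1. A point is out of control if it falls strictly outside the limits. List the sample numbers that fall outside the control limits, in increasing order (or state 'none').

Compare each point to [383.0, 468.4]: sample 1 = 516.8 > UCL; sample 4 = 349.0 < LCL; sample 7 = 513.6 > UCL.

1, 4, 7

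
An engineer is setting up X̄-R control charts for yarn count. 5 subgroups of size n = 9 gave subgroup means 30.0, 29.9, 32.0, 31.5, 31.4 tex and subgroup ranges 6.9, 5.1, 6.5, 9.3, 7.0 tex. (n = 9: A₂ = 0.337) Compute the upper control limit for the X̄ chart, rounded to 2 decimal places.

33.31

X̄̄ = (30.0 + 29.9 + 32.0 + 31.5 + 31.4) / 5 = 154.8000 / 5 = 30.9600
R̄ = (6.9 + 5.1 + 6.5 + 9.3 + 7.0) / 5 = 34.8000 / 5 = 6.9600
UCL = X̄̄ + A₂·R̄ = 30.9600 + 0.337 × 6.9600 = 33.3055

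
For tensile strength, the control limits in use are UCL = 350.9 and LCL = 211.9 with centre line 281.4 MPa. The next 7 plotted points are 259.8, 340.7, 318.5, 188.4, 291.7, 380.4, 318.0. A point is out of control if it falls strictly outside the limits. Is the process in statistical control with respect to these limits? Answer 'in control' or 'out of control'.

out of control

Compare each point to [211.9, 350.9]: sample 4 = 188.4 < LCL; sample 6 = 380.4 > UCL.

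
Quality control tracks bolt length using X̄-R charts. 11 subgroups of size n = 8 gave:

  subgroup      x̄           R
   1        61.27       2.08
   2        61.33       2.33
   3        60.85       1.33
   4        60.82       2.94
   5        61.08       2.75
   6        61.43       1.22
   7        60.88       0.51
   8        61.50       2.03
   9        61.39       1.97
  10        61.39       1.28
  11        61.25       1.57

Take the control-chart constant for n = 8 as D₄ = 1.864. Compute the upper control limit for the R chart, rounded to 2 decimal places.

R̄ = (2.08 + 2.33 + 1.33 + 2.94 + 2.75 + 1.22 + 0.51 + 2.03 + 1.97 + 1.28 + 1.57) / 11 = 20.0100 / 11 = 1.8191
UCL_R = D₄·R̄ = 1.864 × 1.8191 = 3.3908

3.39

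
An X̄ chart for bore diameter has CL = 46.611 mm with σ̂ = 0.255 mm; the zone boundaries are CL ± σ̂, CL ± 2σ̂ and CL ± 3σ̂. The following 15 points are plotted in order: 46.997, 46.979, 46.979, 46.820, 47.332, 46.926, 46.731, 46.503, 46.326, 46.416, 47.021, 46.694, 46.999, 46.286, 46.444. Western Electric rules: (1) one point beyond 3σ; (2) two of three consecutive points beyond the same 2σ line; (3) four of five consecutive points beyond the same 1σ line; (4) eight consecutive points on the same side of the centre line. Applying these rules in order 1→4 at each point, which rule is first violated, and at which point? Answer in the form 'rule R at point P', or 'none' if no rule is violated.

Zone of each point (C = within 1σ̂, B = 1σ̂–2σ̂, A = 2σ̂–3σ̂, * = beyond 3σ̂; sign = side of CL): 1:+B, 2:+B, 3:+B, 4:+C, 5:+A, 6:+B, 7:+C, 8:-C, 9:-B, 10:-C, 11:+B, 12:+C, 13:+B, 14:-B, 15:-C
Rule 3 (four of five consecutive points beyond the same 1σ limit) is satisfied at point 5.

rule 3 at point 5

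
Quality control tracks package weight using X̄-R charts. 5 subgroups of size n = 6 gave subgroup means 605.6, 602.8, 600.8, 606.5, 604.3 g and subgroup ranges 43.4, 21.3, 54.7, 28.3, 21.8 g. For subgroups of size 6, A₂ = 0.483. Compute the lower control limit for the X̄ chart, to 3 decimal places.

X̄̄ = (605.6 + 602.8 + 600.8 + 606.5 + 604.3) / 5 = 3020.0000 / 5 = 604.0000
R̄ = (43.4 + 21.3 + 54.7 + 28.3 + 21.8) / 5 = 169.5000 / 5 = 33.9000
LCL = X̄̄ − A₂·R̄ = 604.0000 − 0.483 × 33.9000 = 587.6263

587.626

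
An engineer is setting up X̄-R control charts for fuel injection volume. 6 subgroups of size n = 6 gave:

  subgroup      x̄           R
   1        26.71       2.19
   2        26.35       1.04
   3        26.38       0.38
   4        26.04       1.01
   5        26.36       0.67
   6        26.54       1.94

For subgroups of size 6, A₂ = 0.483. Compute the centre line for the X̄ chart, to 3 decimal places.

X̄̄ = (26.71 + 26.35 + 26.38 + 26.04 + 26.36 + 26.54) / 6 = 158.3800 / 6 = 26.3967
CL = X̄̄ = 26.3967

26.397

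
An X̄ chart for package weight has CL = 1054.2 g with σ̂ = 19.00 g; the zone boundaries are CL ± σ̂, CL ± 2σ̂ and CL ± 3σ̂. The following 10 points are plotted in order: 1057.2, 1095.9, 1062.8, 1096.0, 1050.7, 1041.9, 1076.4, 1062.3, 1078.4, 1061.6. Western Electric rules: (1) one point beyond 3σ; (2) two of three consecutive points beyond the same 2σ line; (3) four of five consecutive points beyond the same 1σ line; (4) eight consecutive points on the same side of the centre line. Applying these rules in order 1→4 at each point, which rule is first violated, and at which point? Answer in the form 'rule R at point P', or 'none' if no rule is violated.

Zone of each point (C = within 1σ̂, B = 1σ̂–2σ̂, A = 2σ̂–3σ̂, * = beyond 3σ̂; sign = side of CL): 1:+C, 2:+A, 3:+C, 4:+A, 5:-C, 6:-C, 7:+B, 8:+C, 9:+B, 10:+C
Rule 2 (two of three consecutive points beyond the same 2σ limit) is satisfied at point 4.

rule 2 at point 4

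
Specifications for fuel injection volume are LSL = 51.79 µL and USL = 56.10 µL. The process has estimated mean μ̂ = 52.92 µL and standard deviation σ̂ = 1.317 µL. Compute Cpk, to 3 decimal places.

Cpu = (USL − μ̂) / (3σ̂) = (56.10 − 52.92) / (3 × 1.317) = 0.8049; Cpl = (μ̂ − LSL) / (3σ̂) = (52.92 − 51.79) / (3 × 1.317) = 0.2860; Cpk = min(Cpu, Cpl) = 0.2860

0.286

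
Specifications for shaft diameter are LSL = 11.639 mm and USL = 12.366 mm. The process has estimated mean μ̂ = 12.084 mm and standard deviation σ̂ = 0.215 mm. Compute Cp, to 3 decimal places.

Cp = (USL − LSL) / (6σ̂) = (12.366 − 11.639) / (6 × 0.215) = 0.7270 / 1.2900 = 0.5636

0.564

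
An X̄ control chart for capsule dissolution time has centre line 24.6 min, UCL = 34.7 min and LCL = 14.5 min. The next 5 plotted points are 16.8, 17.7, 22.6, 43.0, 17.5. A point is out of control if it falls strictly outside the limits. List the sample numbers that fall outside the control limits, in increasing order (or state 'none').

4

Compare each point to [14.5, 34.7]: sample 4 = 43.0 > UCL.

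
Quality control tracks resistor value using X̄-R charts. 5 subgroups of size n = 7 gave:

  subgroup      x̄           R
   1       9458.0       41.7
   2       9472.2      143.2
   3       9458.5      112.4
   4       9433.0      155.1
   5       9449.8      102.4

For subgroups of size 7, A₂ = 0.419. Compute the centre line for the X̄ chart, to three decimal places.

9454.300

X̄̄ = (9458.0 + 9472.2 + 9458.5 + 9433.0 + 9449.8) / 5 = 47271.5000 / 5 = 9454.3000
CL = X̄̄ = 9454.3000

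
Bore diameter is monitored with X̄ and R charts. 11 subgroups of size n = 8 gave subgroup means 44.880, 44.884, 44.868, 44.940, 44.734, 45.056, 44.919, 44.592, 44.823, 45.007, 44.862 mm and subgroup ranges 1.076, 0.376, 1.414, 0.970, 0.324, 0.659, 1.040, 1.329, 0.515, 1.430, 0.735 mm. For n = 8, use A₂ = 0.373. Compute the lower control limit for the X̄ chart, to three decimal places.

X̄̄ = (44.880 + 44.884 + 44.868 + 44.940 + 44.734 + 45.056 + 44.919 + 44.592 + 44.823 + 45.007 + 44.862) / 11 = 493.5650 / 11 = 44.8695
R̄ = (1.076 + 0.376 + 1.414 + 0.970 + 0.324 + 0.659 + 1.040 + 1.329 + 0.515 + 1.430 + 0.735) / 11 = 9.8680 / 11 = 0.8971
LCL = X̄̄ − A₂·R̄ = 44.8695 − 0.373 × 0.8971 = 44.5349

44.535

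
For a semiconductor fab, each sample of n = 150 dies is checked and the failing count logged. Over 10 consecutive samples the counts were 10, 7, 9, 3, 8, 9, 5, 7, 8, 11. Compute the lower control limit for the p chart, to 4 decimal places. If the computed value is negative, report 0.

0.0000

p̄ = Σdᵢ / (k·n) = 77 / (10 × 150) = 0.05133
LCL = p̄ − 3·√(p̄(1−p̄)/n) = 0.05133 − 3 × 0.01802 = -0.00272 → 0 (negative, so LCL = 0)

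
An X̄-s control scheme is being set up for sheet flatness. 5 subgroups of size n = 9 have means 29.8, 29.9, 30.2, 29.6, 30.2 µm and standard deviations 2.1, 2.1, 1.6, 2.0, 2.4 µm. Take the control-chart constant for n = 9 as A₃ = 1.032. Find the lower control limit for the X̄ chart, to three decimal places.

27.835

X̄̄ = (29.8 + 29.9 + 30.2 + 29.6 + 30.2) / 5 = 29.9400
s̄ = (2.1 + 2.1 + 1.6 + 2.0 + 2.4) / 5 = 2.0400
LCL = X̄̄ − A₃·s̄ = 29.9400 − 1.032 × 2.0400 = 27.8347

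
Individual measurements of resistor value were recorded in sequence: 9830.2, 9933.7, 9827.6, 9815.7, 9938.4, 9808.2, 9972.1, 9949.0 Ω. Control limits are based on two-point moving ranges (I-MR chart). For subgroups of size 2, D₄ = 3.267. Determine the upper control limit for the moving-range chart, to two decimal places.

Moving ranges: 103.5, 106.1, 11.9, 122.7, 130.2, 163.9, 23.1; M̄R̄ = 661.4000 / 7 = 94.4857
UCL_MR = D₄·M̄R̄ = 3.267 × 94.4857 = 308.6848

308.68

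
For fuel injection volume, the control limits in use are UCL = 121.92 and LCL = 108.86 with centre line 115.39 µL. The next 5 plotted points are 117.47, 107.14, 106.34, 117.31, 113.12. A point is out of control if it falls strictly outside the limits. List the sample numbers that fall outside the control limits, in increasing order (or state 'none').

Compare each point to [108.86, 121.92]: sample 2 = 107.14 < LCL; sample 3 = 106.34 < LCL.

2, 3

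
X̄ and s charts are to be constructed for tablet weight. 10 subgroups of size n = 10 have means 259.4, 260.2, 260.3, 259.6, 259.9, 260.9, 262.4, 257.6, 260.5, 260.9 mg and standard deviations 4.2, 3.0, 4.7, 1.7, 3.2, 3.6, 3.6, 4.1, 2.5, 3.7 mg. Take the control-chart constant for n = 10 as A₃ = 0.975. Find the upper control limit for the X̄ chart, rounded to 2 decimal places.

263.51

X̄̄ = (259.4 + 260.2 + 260.3 + 259.6 + 259.9 + 260.9 + 262.4 + 257.6 + 260.5 + 260.9) / 10 = 260.1700
s̄ = (4.2 + 3.0 + 4.7 + 1.7 + 3.2 + 3.6 + 3.6 + 4.1 + 2.5 + 3.7) / 10 = 3.4300
UCL = X̄̄ + A₃·s̄ = 260.1700 + 0.975 × 3.4300 = 263.5142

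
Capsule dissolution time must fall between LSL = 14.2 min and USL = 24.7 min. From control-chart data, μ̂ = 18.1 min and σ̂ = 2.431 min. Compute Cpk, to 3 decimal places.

Cpu = (USL − μ̂) / (3σ̂) = (24.7 − 18.1) / (3 × 2.431) = 0.9050; Cpl = (μ̂ − LSL) / (3σ̂) = (18.1 − 14.2) / (3 × 2.431) = 0.5348; Cpk = min(Cpu, Cpl) = 0.5348

0.535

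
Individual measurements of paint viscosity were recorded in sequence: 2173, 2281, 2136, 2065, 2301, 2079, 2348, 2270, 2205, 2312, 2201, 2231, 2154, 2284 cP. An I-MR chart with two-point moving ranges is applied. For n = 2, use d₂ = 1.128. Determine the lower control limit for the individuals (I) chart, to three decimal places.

1879.786

X̄ = (2173 + 2281 + 2136 + 2065 + 2301 + 2079 + 2348 + 2270 + 2205 + 2312 + 2201 + 2231 + 2154 + 2284) / 14 = 2217.1429
Moving ranges: 108, 145, 71, 236, 222, 269, 78, 65, 107, 111, 30, 77, 130; M̄R̄ = 1649.0000 / 13 = 126.8462
LCL = X̄ − 3·M̄R̄/d₂ = 2217.1429 − 3 × 126.8462 / 1.128 = 1879.7861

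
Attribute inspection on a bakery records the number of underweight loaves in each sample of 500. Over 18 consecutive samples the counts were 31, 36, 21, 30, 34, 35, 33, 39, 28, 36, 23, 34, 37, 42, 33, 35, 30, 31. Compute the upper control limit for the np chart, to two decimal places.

49.24

p̄ = Σdᵢ / (k·n) = 588 / (18 × 500) = 0.06533
UCL = np̄ + 3·√(np̄(1−p̄)) = 32.6667 + 3 × √(32.6667×0.93467) = 32.6667 + 3 × 5.5256 = 49.2435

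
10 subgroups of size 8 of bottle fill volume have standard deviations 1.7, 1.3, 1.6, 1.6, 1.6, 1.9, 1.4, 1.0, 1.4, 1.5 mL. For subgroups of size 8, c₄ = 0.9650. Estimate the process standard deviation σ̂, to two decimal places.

s̄ = (1.7 + 1.3 + 1.6 + 1.6 + 1.6 + 1.9 + 1.4 + 1.0 + 1.4 + 1.5) / 10 = 1.5000
σ̂ = s̄ / c₄ = 1.5000 / 0.9650 = 1.5544

1.55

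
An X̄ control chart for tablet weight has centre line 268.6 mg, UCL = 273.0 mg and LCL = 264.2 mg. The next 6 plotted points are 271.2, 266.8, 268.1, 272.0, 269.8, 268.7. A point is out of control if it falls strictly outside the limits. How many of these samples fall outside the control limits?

0

All 6 points lie within [264.2, 273.0].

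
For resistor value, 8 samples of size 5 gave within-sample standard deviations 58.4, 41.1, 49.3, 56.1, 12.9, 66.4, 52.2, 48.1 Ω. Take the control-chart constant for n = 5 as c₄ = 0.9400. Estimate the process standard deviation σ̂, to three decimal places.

51.130

s̄ = (58.4 + 41.1 + 49.3 + 56.1 + 12.9 + 66.4 + 52.2 + 48.1) / 8 = 48.0625
σ̂ = s̄ / c₄ = 48.0625 / 0.9400 = 51.1303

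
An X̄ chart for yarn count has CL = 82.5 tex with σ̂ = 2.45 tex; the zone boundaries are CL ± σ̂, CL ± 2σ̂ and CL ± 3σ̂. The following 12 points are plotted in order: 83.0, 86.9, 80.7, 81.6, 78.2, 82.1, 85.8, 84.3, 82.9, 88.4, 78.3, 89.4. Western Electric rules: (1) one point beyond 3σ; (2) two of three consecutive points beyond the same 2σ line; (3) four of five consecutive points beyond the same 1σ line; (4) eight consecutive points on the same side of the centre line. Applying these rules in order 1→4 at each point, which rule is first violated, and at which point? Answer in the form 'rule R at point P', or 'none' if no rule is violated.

Zone of each point (C = within 1σ̂, B = 1σ̂–2σ̂, A = 2σ̂–3σ̂, * = beyond 3σ̂; sign = side of CL): 1:+C, 2:+B, 3:-C, 4:-C, 5:-B, 6:-C, 7:+B, 8:+C, 9:+C, 10:+A, 11:-B, 12:+A
Rule 2 (two of three consecutive points beyond the same 2σ limit) is satisfied at point 12.

rule 2 at point 12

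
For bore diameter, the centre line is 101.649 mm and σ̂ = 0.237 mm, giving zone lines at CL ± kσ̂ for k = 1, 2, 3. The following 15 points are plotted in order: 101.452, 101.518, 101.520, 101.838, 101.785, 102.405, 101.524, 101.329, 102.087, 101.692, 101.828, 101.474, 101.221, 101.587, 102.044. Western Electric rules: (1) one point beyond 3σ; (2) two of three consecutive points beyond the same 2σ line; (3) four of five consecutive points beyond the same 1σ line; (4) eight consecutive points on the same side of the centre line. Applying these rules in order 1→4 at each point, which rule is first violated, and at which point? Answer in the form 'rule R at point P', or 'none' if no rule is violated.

rule 1 at point 6

Zone of each point (C = within 1σ̂, B = 1σ̂–2σ̂, A = 2σ̂–3σ̂, * = beyond 3σ̂; sign = side of CL): 1:-C, 2:-C, 3:-C, 4:+C, 5:+C, 6:+*, 7:-C, 8:-B, 9:+B, 10:+C, 11:+C, 12:-C, 13:-B, 14:-C, 15:+B
Rule 1 (one point beyond the 3σ limits) is satisfied at point 6.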